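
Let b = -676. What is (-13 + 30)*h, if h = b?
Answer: -11492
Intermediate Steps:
h = -676
(-13 + 30)*h = (-13 + 30)*(-676) = 17*(-676) = -11492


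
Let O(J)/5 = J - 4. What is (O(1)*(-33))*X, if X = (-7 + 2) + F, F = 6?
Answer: 495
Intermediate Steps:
O(J) = -20 + 5*J (O(J) = 5*(J - 4) = 5*(-4 + J) = -20 + 5*J)
X = 1 (X = (-7 + 2) + 6 = -5 + 6 = 1)
(O(1)*(-33))*X = ((-20 + 5*1)*(-33))*1 = ((-20 + 5)*(-33))*1 = -15*(-33)*1 = 495*1 = 495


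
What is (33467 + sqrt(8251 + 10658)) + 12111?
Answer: 45578 + 3*sqrt(2101) ≈ 45716.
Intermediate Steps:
(33467 + sqrt(8251 + 10658)) + 12111 = (33467 + sqrt(18909)) + 12111 = (33467 + 3*sqrt(2101)) + 12111 = 45578 + 3*sqrt(2101)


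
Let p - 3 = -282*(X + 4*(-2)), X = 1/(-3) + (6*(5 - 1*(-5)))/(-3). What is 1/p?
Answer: 1/7993 ≈ 0.00012511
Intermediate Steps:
X = -61/3 (X = 1*(-1/3) + (6*(5 + 5))*(-1/3) = -1/3 + (6*10)*(-1/3) = -1/3 + 60*(-1/3) = -1/3 - 20 = -61/3 ≈ -20.333)
p = 7993 (p = 3 - 282*(-61/3 + 4*(-2)) = 3 - 282*(-61/3 - 8) = 3 - 282*(-85/3) = 3 + 7990 = 7993)
1/p = 1/7993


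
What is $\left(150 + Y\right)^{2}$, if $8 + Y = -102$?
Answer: $1600$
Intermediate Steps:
$Y = -110$ ($Y = -8 - 102 = -110$)
$\left(150 + Y\right)^{2} = \left(150 - 110\right)^{2} = 40^{2} = 1600$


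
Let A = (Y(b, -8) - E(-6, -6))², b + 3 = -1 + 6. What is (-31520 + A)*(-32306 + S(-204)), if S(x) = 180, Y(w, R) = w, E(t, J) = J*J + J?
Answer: 987424736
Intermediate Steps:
E(t, J) = J + J² (E(t, J) = J² + J = J + J²)
b = 2 (b = -3 + (-1 + 6) = -3 + 5 = 2)
A = 784 (A = (2 - (-6)*(1 - 6))² = (2 - (-6)*(-5))² = (2 - 1*30)² = (2 - 30)² = (-28)² = 784)
(-31520 + A)*(-32306 + S(-204)) = (-31520 + 784)*(-32306 + 180) = -30736*(-32126) = 987424736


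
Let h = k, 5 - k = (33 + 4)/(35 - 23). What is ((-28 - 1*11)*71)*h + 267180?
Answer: 1047491/4 ≈ 2.6187e+5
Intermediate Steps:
k = 23/12 (k = 5 - (33 + 4)/(35 - 23) = 5 - 37/12 = 23/12 ≈ 1.9167)
h = 23/12 ≈ 1.9167
((-28 - 1*11)*71)*h + 267180 = ((-28 - 1*11)*71)*(23/12) + 267180 = ((-28 - 11)*71)*(23/12) + 267180 = -39*71*(23/12) + 267180 = -2769*23/12 + 267180 = -21229/4 + 267180 = 1047491/4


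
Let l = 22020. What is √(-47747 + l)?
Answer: I*√25727 ≈ 160.4*I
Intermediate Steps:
√(-47747 + l) = √(-47747 + 22020) = √(-25727) = I*√25727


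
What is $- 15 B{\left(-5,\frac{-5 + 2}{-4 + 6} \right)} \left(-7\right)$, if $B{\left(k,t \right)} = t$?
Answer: $- \frac{315}{2} \approx -157.5$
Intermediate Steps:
$- 15 B{\left(-5,\frac{-5 + 2}{-4 + 6} \right)} \left(-7\right) = - 15 \frac{-5 + 2}{-4 + 6} \left(-7\right) = - 15 \left(- \frac{3}{2}\right) \left(-7\right) = - 15 \left(\left(-3\right) \frac{1}{2}\right) \left(-7\right) = \left(-15\right) \left(- \frac{3}{2}\right) \left(-7\right) = \frac{45}{2} \left(-7\right) = - \frac{315}{2}$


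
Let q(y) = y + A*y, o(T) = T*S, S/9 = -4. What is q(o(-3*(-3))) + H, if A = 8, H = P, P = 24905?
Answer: 21989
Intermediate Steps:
H = 24905
S = -36 (S = 9*(-4) = -36)
o(T) = -36*T (o(T) = T*(-36) = -36*T)
q(y) = 9*y (q(y) = y + 8*y = 9*y)
q(o(-3*(-3))) + H = 9*(-(-108)*(-3)) + 24905 = 9*(-36*9) + 24905 = 9*(-324) + 24905 = -2916 + 24905 = 21989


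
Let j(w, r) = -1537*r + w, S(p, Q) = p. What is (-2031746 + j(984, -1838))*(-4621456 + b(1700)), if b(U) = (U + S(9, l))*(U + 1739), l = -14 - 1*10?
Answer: 997407643980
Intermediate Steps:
l = -24 (l = -14 - 10 = -24)
j(w, r) = w - 1537*r
b(U) = (9 + U)*(1739 + U) (b(U) = (U + 9)*(U + 1739) = (9 + U)*(1739 + U))
(-2031746 + j(984, -1838))*(-4621456 + b(1700)) = (-2031746 + (984 - 1537*(-1838)))*(-4621456 + (15651 + 1700² + 1748*1700)) = (-2031746 + (984 + 2825006))*(-4621456 + (15651 + 2890000 + 2971600)) = (-2031746 + 2825990)*(-4621456 + 5877251) = 794244*1255795 = 997407643980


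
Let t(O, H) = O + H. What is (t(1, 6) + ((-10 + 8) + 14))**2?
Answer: 361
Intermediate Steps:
t(O, H) = H + O
(t(1, 6) + ((-10 + 8) + 14))**2 = ((6 + 1) + ((-10 + 8) + 14))**2 = (7 + (-2 + 14))**2 = (7 + 12)**2 = 19**2 = 361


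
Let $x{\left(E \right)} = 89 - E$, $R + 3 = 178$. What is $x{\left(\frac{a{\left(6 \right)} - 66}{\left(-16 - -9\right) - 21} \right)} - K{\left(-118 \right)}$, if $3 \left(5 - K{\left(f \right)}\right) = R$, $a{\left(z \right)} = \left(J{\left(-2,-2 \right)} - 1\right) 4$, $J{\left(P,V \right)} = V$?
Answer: $\frac{5861}{42} \approx 139.55$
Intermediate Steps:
$a{\left(z \right)} = -12$ ($a{\left(z \right)} = \left(-2 - 1\right) 4 = \left(-3\right) 4 = -12$)
$R = 175$ ($R = -3 + 178 = 175$)
$K{\left(f \right)} = - \frac{160}{3}$ ($K{\left(f \right)} = 5 - \frac{175}{3} = - \frac{160}{3}$)
$x{\left(\frac{a{\left(6 \right)} - 66}{\left(-16 - -9\right) - 21} \right)} - K{\left(-118 \right)} = \left(89 - \frac{-12 - 66}{\left(-16 - -9\right) - 21}\right) - - \frac{160}{3} = \left(89 - - \frac{78}{\left(-16 + 9\right) - 21}\right) + \frac{160}{3} = \left(89 - - \frac{78}{-7 - 21}\right) + \frac{160}{3} = \left(89 - - \frac{78}{-28}\right) + \frac{160}{3} = \left(89 - \left(-78\right) \left(- \frac{1}{28}\right)\right) + \frac{160}{3} = \left(89 - \frac{39}{14}\right) + \frac{160}{3} = \frac{1207}{14} + \frac{160}{3} = \frac{5861}{42}$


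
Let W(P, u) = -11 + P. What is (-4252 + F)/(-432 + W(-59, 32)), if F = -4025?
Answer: 8277/502 ≈ 16.488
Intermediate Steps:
(-4252 + F)/(-432 + W(-59, 32)) = (-4252 - 4025)/(-432 + (-11 - 59)) = -8277/(-432 - 70) = -8277/(-502) = -8277*(-1/502) = 8277/502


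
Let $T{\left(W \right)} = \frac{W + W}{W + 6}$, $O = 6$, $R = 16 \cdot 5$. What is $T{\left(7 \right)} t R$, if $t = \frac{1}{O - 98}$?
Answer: $- \frac{280}{299} \approx -0.93645$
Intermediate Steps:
$R = 80$
$t = - \frac{1}{92}$ ($t = \frac{1}{6 - 98} = \frac{1}{-92} = - \frac{1}{92} \approx -0.01087$)
$T{\left(W \right)} = \frac{2 W}{6 + W}$
$T{\left(7 \right)} t R = 2 \cdot 7 \frac{1}{6 + 7} \left(- \frac{1}{92}\right) 80 = 2 \cdot 7 \cdot \frac{1}{13} \left(- \frac{1}{92}\right) 80 = \frac{14}{13} \left(- \frac{1}{92}\right) 80 = \left(- \frac{7}{598}\right) 80 = - \frac{280}{299}$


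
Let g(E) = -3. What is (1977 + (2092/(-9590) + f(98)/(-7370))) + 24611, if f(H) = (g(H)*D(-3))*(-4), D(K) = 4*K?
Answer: 93959030166/3533915 ≈ 26588.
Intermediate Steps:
f(H) = -144 (f(H) = -12*(-3)*(-4) = -3*(-12)*(-4) = 36*(-4) = -144)
(1977 + (2092/(-9590) + f(98)/(-7370))) + 24611 = (1977 + (2092/(-9590) - 144/(-7370))) + 24611 = (1977 + (2092*(-1/9590) - 144*(-1/7370))) + 24611 = (1977 + (-1046/4795 + 72/3685)) + 24611 = (1977 - 701854/3533915) + 24611 = 6985848101/3533915 + 24611 = 93959030166/3533915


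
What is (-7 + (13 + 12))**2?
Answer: 324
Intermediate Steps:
(-7 + (13 + 12))**2 = (-7 + 25)**2 = 18**2 = 324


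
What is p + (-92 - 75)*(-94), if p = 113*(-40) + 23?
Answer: 11201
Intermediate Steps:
p = -4497 (p = -4520 + 23 = -4497)
p + (-92 - 75)*(-94) = -4497 + (-92 - 75)*(-94) = -4497 - 167*(-94) = -4497 + 15698 = 11201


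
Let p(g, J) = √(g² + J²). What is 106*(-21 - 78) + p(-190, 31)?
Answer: -10494 + √37061 ≈ -10301.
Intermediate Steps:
p(g, J) = √(J² + g²)
106*(-21 - 78) + p(-190, 31) = 106*(-21 - 78) + √(31² + (-190)²) = 106*(-99) + √(961 + 36100) = -10494 + √37061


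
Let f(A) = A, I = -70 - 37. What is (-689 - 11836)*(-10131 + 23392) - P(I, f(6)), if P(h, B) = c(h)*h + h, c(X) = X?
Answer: -166105367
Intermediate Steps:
I = -107
P(h, B) = h + h**2 (P(h, B) = h*h + h = h**2 + h = h + h**2)
(-689 - 11836)*(-10131 + 23392) - P(I, f(6)) = (-689 - 11836)*(-10131 + 23392) - (-107)*(1 - 107) = -12525*13261 - (-107)*(-106) = -166094025 - 1*11342 = -166094025 - 11342 = -166105367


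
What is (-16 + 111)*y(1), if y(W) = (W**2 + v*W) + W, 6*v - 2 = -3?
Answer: 1045/6 ≈ 174.17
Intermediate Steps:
v = -1/6 (v = 1/3 + (1/6)*(-3) = 1/3 - 1/2 = -1/6 ≈ -0.16667)
y(W) = W**2 + 5*W/6 (y(W) = (W**2 - W/6) + W = W**2 + 5*W/6)
(-16 + 111)*y(1) = (-16 + 111)*((1/6)*1*(5 + 6*1)) = 95*((1/6)*1*(5 + 6)) = 95*((1/6)*1*11) = 95*(11/6) = 1045/6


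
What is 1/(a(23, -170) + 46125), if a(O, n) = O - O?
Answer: 1/46125 ≈ 2.1680e-5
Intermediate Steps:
a(O, n) = 0
1/(a(23, -170) + 46125) = 1/(0 + 46125) = 1/46125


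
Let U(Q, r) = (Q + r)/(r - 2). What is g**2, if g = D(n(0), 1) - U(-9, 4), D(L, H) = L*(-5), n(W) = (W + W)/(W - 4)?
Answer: 25/4 ≈ 6.2500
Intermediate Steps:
U(Q, r) = (Q + r)/(-2 + r)
n(W) = 2*W/(-4 + W) (n(W) = (2*W)/(-4 + W) = 2*W/(-4 + W))
D(L, H) = -5*L
g = 5/2 (g = -10*0/(-4 + 0) - (-9 + 4)/(-2 + 4) = -10*0/(-4) - (-5)/2 = -10*0*(-1)/4 - (-5)/2 = -5*0 - 1*(-5/2) = 0 + 5/2 = 5/2 ≈ 2.5000)
g**2 = (5/2)**2 = 25/4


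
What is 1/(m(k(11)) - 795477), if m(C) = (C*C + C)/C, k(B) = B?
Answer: -1/795465 ≈ -1.2571e-6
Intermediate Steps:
m(C) = (C + C²)/C (m(C) = (C² + C)/C = (C + C²)/C)
1/(m(k(11)) - 795477) = 1/((1 + 11) - 795477) = 1/(12 - 795477) = 1/(-795465) = -1/795465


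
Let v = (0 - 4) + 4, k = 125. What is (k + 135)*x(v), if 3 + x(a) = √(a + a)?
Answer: -780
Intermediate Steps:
v = 0 (v = -4 + 4 = 0)
x(a) = -3 + √2*√a (x(a) = -3 + √(a + a) = -3 + √(2*a) = -3 + √2*√a)
(k + 135)*x(v) = (125 + 135)*(-3 + √2*√0) = 260*(-3 + √2*0) = 260*(-3 + 0) = 260*(-3) = -780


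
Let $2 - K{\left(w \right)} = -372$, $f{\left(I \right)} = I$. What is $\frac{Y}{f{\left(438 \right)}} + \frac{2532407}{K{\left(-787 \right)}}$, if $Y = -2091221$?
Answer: $\frac{81769403}{40953} \approx 1996.7$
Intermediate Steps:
$K{\left(w \right)} = 374$ ($K{\left(w \right)} = 2 - -372 = 2 + 372 = 374$)
$\frac{Y}{f{\left(438 \right)}} + \frac{2532407}{K{\left(-787 \right)}} = - \frac{2091221}{438} + \frac{2532407}{374} = \frac{81769403}{40953}$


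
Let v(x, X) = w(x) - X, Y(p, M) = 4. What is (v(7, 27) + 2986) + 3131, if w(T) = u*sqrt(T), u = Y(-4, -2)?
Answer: 6090 + 4*sqrt(7) ≈ 6100.6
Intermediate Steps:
u = 4
w(T) = 4*sqrt(T)
v(x, X) = -X + 4*sqrt(x) (v(x, X) = 4*sqrt(x) - X = -X + 4*sqrt(x))
(v(7, 27) + 2986) + 3131 = ((-1*27 + 4*sqrt(7)) + 2986) + 3131 = ((-27 + 4*sqrt(7)) + 2986) + 3131 = (2959 + 4*sqrt(7)) + 3131 = 6090 + 4*sqrt(7)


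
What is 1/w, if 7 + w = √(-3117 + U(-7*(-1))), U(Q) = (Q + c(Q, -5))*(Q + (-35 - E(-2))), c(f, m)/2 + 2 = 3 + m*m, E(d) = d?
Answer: -7/4700 - I*√4651/4700 ≈ -0.0014894 - 0.01451*I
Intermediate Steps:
c(f, m) = 2 + 2*m² (c(f, m) = -4 + 2*(3 + m*m) = -4 + 2*(3 + m²) = -4 + (6 + 2*m²) = 2 + 2*m²)
U(Q) = (-33 + Q)*(52 + Q) (U(Q) = (Q + (2 + 2*(-5)²))*(Q + (-35 - 1*(-2))) = (Q + (2 + 2*25))*(Q + (-35 + 2)) = (Q + (2 + 50))*(Q - 33) = (Q + 52)*(-33 + Q) = (52 + Q)*(-33 + Q) = (-33 + Q)*(52 + Q))
w = -7 + I*√4651 (w = -7 + √(-3117 + (-1716 + (-7*(-1))² + 19*(-7*(-1)))) = -7 + √(-3117 + (-1716 + 7² + 19*7)) = -7 + √(-3117 + (-1716 + 49 + 133)) = -7 + √(-3117 - 1534) = -7 + √(-4651) = -7 + I*√4651 ≈ -7.0 + 68.198*I)
1/w = 1/(-7 + I*√4651)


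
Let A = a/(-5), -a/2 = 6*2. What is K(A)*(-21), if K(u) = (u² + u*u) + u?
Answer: -26712/25 ≈ -1068.5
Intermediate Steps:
a = -24 (a = -12*2 = -2*12 = -24)
A = 24/5 (A = -24/(-5) = -24*(-⅕) = 24/5 ≈ 4.8000)
K(u) = u + 2*u² (K(u) = (u² + u²) + u = 2*u² + u = u + 2*u²)
K(A)*(-21) = (24*(1 + 2*(24/5))/5)*(-21) = (24*(1 + 48/5)/5)*(-21) = ((24/5)*(53/5))*(-21) = (1272/25)*(-21) = -26712/25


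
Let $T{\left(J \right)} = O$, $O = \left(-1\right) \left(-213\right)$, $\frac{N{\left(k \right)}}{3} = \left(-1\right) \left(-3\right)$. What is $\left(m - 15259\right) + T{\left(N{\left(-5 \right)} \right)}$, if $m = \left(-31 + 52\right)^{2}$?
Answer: $-14605$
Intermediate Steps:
$N{\left(k \right)} = 9$ ($N{\left(k \right)} = 3 \left(\left(-1\right) \left(-3\right)\right) = 3 \cdot 3 = 9$)
$O = 213$
$m = 441$ ($m = 21^{2} = 441$)
$T{\left(J \right)} = 213$
$\left(m - 15259\right) + T{\left(N{\left(-5 \right)} \right)} = \left(441 - 15259\right) + 213 = -14818 + 213 = -14605$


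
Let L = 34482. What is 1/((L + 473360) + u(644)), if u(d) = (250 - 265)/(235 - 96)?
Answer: 139/70590023 ≈ 1.9691e-6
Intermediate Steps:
u(d) = -15/139
1/((L + 473360) + u(644)) = 1/((34482 + 473360) - 15/139) = 1/(507842 - 15/139) = 1/(70590023/139) = 139/70590023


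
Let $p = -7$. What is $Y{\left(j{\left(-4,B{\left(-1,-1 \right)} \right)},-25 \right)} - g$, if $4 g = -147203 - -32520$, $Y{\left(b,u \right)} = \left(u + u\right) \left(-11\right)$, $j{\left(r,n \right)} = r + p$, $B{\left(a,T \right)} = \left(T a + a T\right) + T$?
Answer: $\frac{116883}{4} \approx 29221.0$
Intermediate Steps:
$B{\left(a,T \right)} = T + 2 T a$ ($B{\left(a,T \right)} = \left(T a + T a\right) + T = 2 T a + T = T + 2 T a$)
$j{\left(r,n \right)} = -7 + r$ ($j{\left(r,n \right)} = r - 7 = -7 + r$)
$Y{\left(b,u \right)} = - 22 u$ ($Y{\left(b,u \right)} = 2 u \left(-11\right) = - 22 u$)
$g = - \frac{114683}{4}$ ($g = \frac{-147203 - -32520}{4} = \frac{-147203 + 32520}{4} = \frac{1}{4} \left(-114683\right) = - \frac{114683}{4} \approx -28671.0$)
$Y{\left(j{\left(-4,B{\left(-1,-1 \right)} \right)},-25 \right)} - g = \left(-22\right) \left(-25\right) - - \frac{114683}{4} = 550 + \frac{114683}{4} = \frac{116883}{4}$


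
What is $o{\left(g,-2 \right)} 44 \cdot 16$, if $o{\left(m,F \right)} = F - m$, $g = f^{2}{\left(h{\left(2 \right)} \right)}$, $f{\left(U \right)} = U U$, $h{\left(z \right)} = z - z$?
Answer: $-1408$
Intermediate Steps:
$h{\left(z \right)} = 0$
$f{\left(U \right)} = U^{2}$
$g = 0$ ($g = \left(0^{2}\right)^{2} = 0^{2} = 0$)
$o{\left(g,-2 \right)} 44 \cdot 16 = \left(-2 - 0\right) 44 \cdot 16 = \left(-2 + 0\right) 44 \cdot 16 = \left(-2\right) 44 \cdot 16 = \left(-88\right) 16 = -1408$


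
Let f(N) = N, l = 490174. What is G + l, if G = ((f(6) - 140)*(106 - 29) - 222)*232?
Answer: -1955106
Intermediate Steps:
G = -2445280 (G = ((6 - 140)*(106 - 29) - 222)*232 = (-134*77 - 222)*232 = (-10318 - 222)*232 = -10540*232 = -2445280)
G + l = -2445280 + 490174 = -1955106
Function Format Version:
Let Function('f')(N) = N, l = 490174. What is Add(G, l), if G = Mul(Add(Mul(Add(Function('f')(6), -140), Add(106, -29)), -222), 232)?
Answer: -1955106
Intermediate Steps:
G = -2445280 (G = Mul(Add(Mul(Add(6, -140), Add(106, -29)), -222), 232) = Mul(Add(Mul(-134, 77), -222), 232) = Mul(Add(-10318, -222), 232) = Mul(-10540, 232) = -2445280)
Add(G, l) = Add(-2445280, 490174) = -1955106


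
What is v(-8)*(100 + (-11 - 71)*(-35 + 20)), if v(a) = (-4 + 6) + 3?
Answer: 6650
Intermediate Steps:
v(a) = 5 (v(a) = 2 + 3 = 5)
v(-8)*(100 + (-11 - 71)*(-35 + 20)) = 5*(100 + (-11 - 71)*(-35 + 20)) = 5*(100 - 82*(-15)) = 5*(100 + 1230) = 5*1330 = 6650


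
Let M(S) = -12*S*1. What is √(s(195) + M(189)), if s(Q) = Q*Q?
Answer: 3*√3973 ≈ 189.10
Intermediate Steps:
s(Q) = Q²
M(S) = -12*S
√(s(195) + M(189)) = √(195² - 12*189) = √(38025 - 2268) = √35757 = 3*√3973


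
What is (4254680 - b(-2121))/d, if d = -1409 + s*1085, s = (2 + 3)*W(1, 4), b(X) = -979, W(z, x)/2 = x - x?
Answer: -4255659/1409 ≈ -3020.3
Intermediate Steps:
W(z, x) = 0 (W(z, x) = 2*(x - x) = 2*0 = 0)
s = 0 (s = (2 + 3)*0 = 5*0 = 0)
d = -1409 (d = -1409 + 0*1085 = -1409 + 0 = -1409)
(4254680 - b(-2121))/d = (4254680 - 1*(-979))/(-1409) = (4254680 + 979)*(-1/1409) = 4255659*(-1/1409) = -4255659/1409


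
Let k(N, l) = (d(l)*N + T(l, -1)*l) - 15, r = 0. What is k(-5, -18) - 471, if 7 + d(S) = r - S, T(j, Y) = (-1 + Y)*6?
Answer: -325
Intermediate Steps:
T(j, Y) = -6 + 6*Y
d(S) = -7 - S (d(S) = -7 + (0 - S) = -7 - S)
k(N, l) = -15 - 12*l + N*(-7 - l) (k(N, l) = ((-7 - l)*N + (-6 + 6*(-1))*l) - 15 = (N*(-7 - l) + (-6 - 6)*l) - 15 = (N*(-7 - l) - 12*l) - 15 = (-12*l + N*(-7 - l)) - 15 = -15 - 12*l + N*(-7 - l))
k(-5, -18) - 471 = (-15 - 12*(-18) - 1*(-5)*(7 - 18)) - 471 = (-15 + 216 - 1*(-5)*(-11)) - 471 = (-15 + 216 - 55) - 471 = 146 - 471 = -325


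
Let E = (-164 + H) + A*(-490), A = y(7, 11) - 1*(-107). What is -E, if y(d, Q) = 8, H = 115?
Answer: 56399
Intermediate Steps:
A = 115 (A = 8 - 1*(-107) = 8 + 107 = 115)
E = -56399 (E = (-164 + 115) + 115*(-490) = -49 - 56350 = -56399)
-E = -1*(-56399) = 56399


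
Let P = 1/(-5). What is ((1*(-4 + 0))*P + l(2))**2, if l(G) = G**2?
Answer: 576/25 ≈ 23.040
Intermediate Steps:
P = -1/5 ≈ -0.20000
((1*(-4 + 0))*P + l(2))**2 = ((1*(-4 + 0))*(-1/5) + 2**2)**2 = ((1*(-4))*(-1/5) + 4)**2 = (-4*(-1/5) + 4)**2 = (4/5 + 4)**2 = (24/5)**2 = 576/25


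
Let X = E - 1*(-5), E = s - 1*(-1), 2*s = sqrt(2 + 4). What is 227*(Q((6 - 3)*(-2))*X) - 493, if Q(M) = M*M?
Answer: 48539 + 4086*sqrt(6) ≈ 58548.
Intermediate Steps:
Q(M) = M**2
s = sqrt(6)/2 (s = sqrt(2 + 4)/2 = sqrt(6)/2 ≈ 1.2247)
E = 1 + sqrt(6)/2 (E = sqrt(6)/2 - 1*(-1) = sqrt(6)/2 + 1 = 1 + sqrt(6)/2 ≈ 2.2247)
X = 6 + sqrt(6)/2 (X = (1 + sqrt(6)/2) - 1*(-5) = (1 + sqrt(6)/2) + 5 = 6 + sqrt(6)/2 ≈ 7.2247)
227*(Q((6 - 3)*(-2))*X) - 493 = 227*(((6 - 3)*(-2))**2*(6 + sqrt(6)/2)) - 493 = 227*((3*(-2))**2*(6 + sqrt(6)/2)) - 493 = 227*((-6)**2*(6 + sqrt(6)/2)) - 493 = 227*(36*(6 + sqrt(6)/2)) - 493 = 227*(216 + 18*sqrt(6)) - 493 = (49032 + 4086*sqrt(6)) - 493 = 48539 + 4086*sqrt(6)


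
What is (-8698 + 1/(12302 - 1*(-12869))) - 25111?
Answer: -851006338/25171 ≈ -33809.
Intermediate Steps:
(-8698 + 1/(12302 - 1*(-12869))) - 25111 = (-8698 + 1/(12302 + 12869)) - 25111 = (-8698 + 1/25171) - 25111 = -218937357/25171 - 25111 = -851006338/25171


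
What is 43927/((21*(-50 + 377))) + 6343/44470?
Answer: 18321019/2801610 ≈ 6.5395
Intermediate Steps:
43927/((21*(-50 + 377))) + 6343/44470 = 43927/((21*327)) + 6343*(1/44470) = 43927/6867 + 6343/44470 = 43927*(1/6867) + 6343/44470 = 403/63 + 6343/44470 = 18321019/2801610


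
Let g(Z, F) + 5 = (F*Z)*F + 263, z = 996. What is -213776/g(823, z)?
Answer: -106888/408214713 ≈ -0.00026184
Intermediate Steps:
g(Z, F) = 258 + Z*F² (g(Z, F) = -5 + ((F*Z)*F + 263) = -5 + (Z*F² + 263) = -5 + (263 + Z*F²) = 258 + Z*F²)
-213776/g(823, z) = -213776/(258 + 823*996²) = -213776/(258 + 823*992016) = -213776/(258 + 816429168) = -213776/816429426 = -213776*1/816429426 = -106888/408214713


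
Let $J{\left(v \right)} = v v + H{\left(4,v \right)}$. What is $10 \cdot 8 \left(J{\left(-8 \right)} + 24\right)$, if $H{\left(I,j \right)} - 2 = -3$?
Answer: $6960$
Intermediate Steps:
$H{\left(I,j \right)} = -1$ ($H{\left(I,j \right)} = 2 - 3 = -1$)
$J{\left(v \right)} = -1 + v^{2}$ ($J{\left(v \right)} = v v - 1 = v^{2} - 1 = -1 + v^{2}$)
$10 \cdot 8 \left(J{\left(-8 \right)} + 24\right) = 10 \cdot 8 \left(\left(-1 + \left(-8\right)^{2}\right) + 24\right) = 80 \left(\left(-1 + 64\right) + 24\right) = 80 \left(63 + 24\right) = 80 \cdot 87 = 6960$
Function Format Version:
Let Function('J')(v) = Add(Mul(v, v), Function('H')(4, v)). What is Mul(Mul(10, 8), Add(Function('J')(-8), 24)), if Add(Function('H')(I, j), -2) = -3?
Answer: 6960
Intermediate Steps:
Function('H')(I, j) = -1 (Function('H')(I, j) = Add(2, -3) = -1)
Function('J')(v) = Add(-1, Pow(v, 2)) (Function('J')(v) = Add(Mul(v, v), -1) = Add(Pow(v, 2), -1) = Add(-1, Pow(v, 2)))
Mul(Mul(10, 8), Add(Function('J')(-8), 24)) = Mul(Mul(10, 8), Add(Add(-1, Pow(-8, 2)), 24)) = Mul(80, Add(Add(-1, 64), 24)) = Mul(80, Add(63, 24)) = Mul(80, 87) = 6960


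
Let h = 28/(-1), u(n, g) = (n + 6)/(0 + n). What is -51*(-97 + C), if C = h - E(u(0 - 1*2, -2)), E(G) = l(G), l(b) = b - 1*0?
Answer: 6273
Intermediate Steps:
l(b) = b (l(b) = b + 0 = b)
u(n, g) = (6 + n)/n
E(G) = G
h = -28 (h = 28*(-1) = -28)
C = -26 (C = -28 - (6 + (0 - 1*2))/(0 - 1*2) = -28 - (6 + (0 - 2))/(0 - 2) = -28 - (6 - 2)/(-2) = -28 - (-1)*4/2 = -28 - 1*(-2) = -28 + 2 = -26)
-51*(-97 + C) = -51*(-97 - 26) = -51*(-123) = 6273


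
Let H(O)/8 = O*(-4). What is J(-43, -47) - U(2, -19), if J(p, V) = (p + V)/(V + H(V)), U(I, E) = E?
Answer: 27593/1457 ≈ 18.938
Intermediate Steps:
H(O) = -32*O (H(O) = 8*(O*(-4)) = 8*(-4*O) = -32*O)
J(p, V) = -(V + p)/(31*V) (J(p, V) = (p + V)/(V - 32*V) = (V + p)/((-31*V)) = (V + p)*(-1/(31*V)) = -(V + p)/(31*V))
J(-43, -47) - U(2, -19) = (1/31)*(-1*(-47) - 1*(-43))/(-47) - 1*(-19) = (1/31)*(-1/47)*(47 + 43) + 19 = (1/31)*(-1/47)*90 + 19 = -90/1457 + 19 = 27593/1457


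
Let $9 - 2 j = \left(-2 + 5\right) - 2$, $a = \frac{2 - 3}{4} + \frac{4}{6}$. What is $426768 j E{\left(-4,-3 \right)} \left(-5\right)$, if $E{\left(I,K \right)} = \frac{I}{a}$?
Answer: $81939456$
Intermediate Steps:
$a = \frac{5}{12}$ ($a = \left(2 - 3\right) \frac{1}{4} + 4 \cdot \frac{1}{6} = \left(-1\right) \frac{1}{4} + \frac{2}{3} = - \frac{1}{4} + \frac{2}{3} = \frac{5}{12} \approx 0.41667$)
$E{\left(I,K \right)} = \frac{12 I}{5}$ ($E{\left(I,K \right)} = \frac{I}{\frac{5}{12}} = I \frac{12}{5} = \frac{12 I}{5}$)
$j = 4$ ($j = \frac{9}{2} - \frac{\left(-2 + 5\right) - 2}{2} = \frac{9}{2} - \frac{3 - 2}{2} = \frac{9}{2} - \frac{1}{2} = 4$)
$426768 j E{\left(-4,-3 \right)} \left(-5\right) = 426768 \cdot 4 \cdot \frac{12}{5} \left(-4\right) \left(-5\right) = 426768 \cdot 4 \left(- \frac{48}{5}\right) \left(-5\right) = 426768 \left(\left(- \frac{192}{5}\right) \left(-5\right)\right) = 426768 \cdot 192 = 81939456$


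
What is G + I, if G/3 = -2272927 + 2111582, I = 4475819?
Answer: 3991784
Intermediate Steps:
G = -484035 (G = 3*(-2272927 + 2111582) = 3*(-161345) = -484035)
G + I = -484035 + 4475819 = 3991784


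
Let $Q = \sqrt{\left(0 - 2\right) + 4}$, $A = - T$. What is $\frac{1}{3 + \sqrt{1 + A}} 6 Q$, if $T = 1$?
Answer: $2 \sqrt{2} \approx 2.8284$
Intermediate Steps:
$A = -1$ ($A = \left(-1\right) 1 = -1$)
$Q = \sqrt{2}$ ($Q = \sqrt{-2 + 4} = \sqrt{2} \approx 1.4142$)
$\frac{1}{3 + \sqrt{1 + A}} 6 Q = \frac{1}{3 + \sqrt{1 - 1}} \cdot 6 \sqrt{2} = \frac{1}{3 + \sqrt{0}} \cdot 6 \sqrt{2} = \frac{1}{3 + 0} \cdot 6 \sqrt{2} = \frac{1}{3} \cdot 6 \sqrt{2} = 2 \sqrt{2}$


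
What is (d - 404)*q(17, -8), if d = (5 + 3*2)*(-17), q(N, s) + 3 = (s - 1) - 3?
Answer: 8865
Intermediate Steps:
q(N, s) = -7 + s (q(N, s) = -3 + ((s - 1) - 3) = -3 + ((-1 + s) - 3) = -3 + (-4 + s) = -7 + s)
d = -187 (d = (5 + 6)*(-17) = 11*(-17) = -187)
(d - 404)*q(17, -8) = (-187 - 404)*(-7 - 8) = -591*(-15) = 8865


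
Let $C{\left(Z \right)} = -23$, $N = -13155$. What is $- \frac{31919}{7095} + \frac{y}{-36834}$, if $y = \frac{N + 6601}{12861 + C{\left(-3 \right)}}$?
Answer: $- \frac{2515607862853}{559174559790} \approx -4.4988$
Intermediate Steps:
$y = - \frac{3277}{6419}$ ($y = \frac{-13155 + 6601}{12861 - 23} = - \frac{6554}{12838} = \left(-6554\right) \frac{1}{12838} = - \frac{3277}{6419} \approx -0.51052$)
$- \frac{31919}{7095} + \frac{y}{-36834} = - \frac{31919}{7095} - \frac{3277}{6419 \left(-36834\right)} = \left(-31919\right) \frac{1}{7095} - - \frac{3277}{236437446} = - \frac{31919}{7095} + \frac{3277}{236437446} = - \frac{2515607862853}{559174559790}$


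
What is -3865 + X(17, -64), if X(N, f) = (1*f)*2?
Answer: -3993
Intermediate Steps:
X(N, f) = 2*f (X(N, f) = f*2 = 2*f)
-3865 + X(17, -64) = -3865 + 2*(-64) = -3865 - 128 = -3993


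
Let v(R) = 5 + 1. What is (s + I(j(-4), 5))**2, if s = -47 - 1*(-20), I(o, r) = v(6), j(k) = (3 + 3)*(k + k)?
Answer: 441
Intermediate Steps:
v(R) = 6
j(k) = 12*k (j(k) = 6*(2*k) = 12*k)
I(o, r) = 6
s = -27 (s = -47 + 20 = -27)
(s + I(j(-4), 5))**2 = (-27 + 6)**2 = (-21)**2 = 441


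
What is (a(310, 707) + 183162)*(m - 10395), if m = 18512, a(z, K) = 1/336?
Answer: 499539928661/336 ≈ 1.4867e+9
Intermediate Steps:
a(z, K) = 1/336
(a(310, 707) + 183162)*(m - 10395) = (1/336 + 183162)*(18512 - 10395) = (61542433/336)*8117 = 499539928661/336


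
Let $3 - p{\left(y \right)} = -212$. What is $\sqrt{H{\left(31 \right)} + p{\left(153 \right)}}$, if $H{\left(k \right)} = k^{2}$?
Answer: $14 \sqrt{6} \approx 34.293$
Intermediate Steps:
$p{\left(y \right)} = 215$ ($p{\left(y \right)} = 3 - -212 = 3 + 212 = 215$)
$\sqrt{H{\left(31 \right)} + p{\left(153 \right)}} = \sqrt{31^{2} + 215} = \sqrt{961 + 215} = \sqrt{1176} = 14 \sqrt{6}$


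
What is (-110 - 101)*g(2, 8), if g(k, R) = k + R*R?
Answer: -13926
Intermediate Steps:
g(k, R) = k + R**2
(-110 - 101)*g(2, 8) = (-110 - 101)*(2 + 8**2) = -211*(2 + 64) = -211*66 = -13926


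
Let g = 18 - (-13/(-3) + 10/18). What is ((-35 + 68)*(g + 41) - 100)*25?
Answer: 126425/3 ≈ 42142.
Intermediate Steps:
g = 118/9 (g = 18 - (-13*(-1/3) + 10*(1/18)) = 18 - (13/3 + 5/9) = 18 - 1*44/9 = 18 - 44/9 = 118/9 ≈ 13.111)
((-35 + 68)*(g + 41) - 100)*25 = ((-35 + 68)*(118/9 + 41) - 100)*25 = (33*(487/9) - 100)*25 = (5357/3 - 100)*25 = (5057/3)*25 = 126425/3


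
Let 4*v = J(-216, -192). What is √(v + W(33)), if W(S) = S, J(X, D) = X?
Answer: I*√21 ≈ 4.5826*I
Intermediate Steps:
v = -54 (v = (¼)*(-216) = -54)
√(v + W(33)) = √(-54 + 33) = √(-21) = I*√21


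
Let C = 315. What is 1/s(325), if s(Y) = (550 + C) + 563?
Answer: 1/1428 ≈ 0.00070028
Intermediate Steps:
s(Y) = 1428 (s(Y) = (550 + 315) + 563 = 865 + 563 = 1428)
1/s(325) = 1/1428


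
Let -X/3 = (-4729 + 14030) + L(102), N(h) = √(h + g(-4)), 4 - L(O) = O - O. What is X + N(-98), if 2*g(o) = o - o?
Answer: -27915 + 7*I*√2 ≈ -27915.0 + 9.8995*I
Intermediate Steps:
L(O) = 4 (L(O) = 4 - (O - O) = 4 - 1*0 = 4 + 0 = 4)
g(o) = 0 (g(o) = (o - o)/2 = (½)*0 = 0)
N(h) = √h (N(h) = √(h + 0) = √h)
X = -27915 (X = -3*((-4729 + 14030) + 4) = -3*(9301 + 4) = -3*9305 = -27915)
X + N(-98) = -27915 + √(-98) = -27915 + 7*I*√2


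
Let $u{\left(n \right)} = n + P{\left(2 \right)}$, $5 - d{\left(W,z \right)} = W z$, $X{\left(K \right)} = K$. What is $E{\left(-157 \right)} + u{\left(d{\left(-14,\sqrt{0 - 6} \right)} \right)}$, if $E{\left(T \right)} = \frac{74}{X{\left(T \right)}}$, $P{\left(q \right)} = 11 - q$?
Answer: $\frac{2124}{157} + 14 i \sqrt{6} \approx 13.529 + 34.293 i$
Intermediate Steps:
$d{\left(W,z \right)} = 5 - W z$
$u{\left(n \right)} = 9 + n$ ($u{\left(n \right)} = n + \left(11 - 2\right) = n + 9 = 9 + n$)
$E{\left(T \right)} = \frac{74}{T}$
$E{\left(-157 \right)} + u{\left(d{\left(-14,\sqrt{0 - 6} \right)} \right)} = \frac{74}{-157} + \left(9 + \left(5 - - 14 \sqrt{0 - 6}\right)\right) = 74 \left(- \frac{1}{157}\right) + \left(9 + \left(5 - - 14 \sqrt{-6}\right)\right) = - \frac{74}{157} + \left(9 + \left(5 - - 14 i \sqrt{6}\right)\right) = - \frac{74}{157} + \left(9 + \left(5 + 14 i \sqrt{6}\right)\right) = - \frac{74}{157} + \left(14 + 14 i \sqrt{6}\right) = \frac{2124}{157} + 14 i \sqrt{6}$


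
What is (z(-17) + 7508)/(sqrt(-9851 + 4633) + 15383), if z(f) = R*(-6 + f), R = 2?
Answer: 114787946/236641907 - 7462*I*sqrt(5218)/236641907 ≈ 0.48507 - 0.0022778*I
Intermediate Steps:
z(f) = -12 + 2*f (z(f) = 2*(-6 + f) = -12 + 2*f)
(z(-17) + 7508)/(sqrt(-9851 + 4633) + 15383) = ((-12 + 2*(-17)) + 7508)/(sqrt(-9851 + 4633) + 15383) = ((-12 - 34) + 7508)/(sqrt(-5218) + 15383) = (-46 + 7508)/(I*sqrt(5218) + 15383) = 7462/(15383 + I*sqrt(5218))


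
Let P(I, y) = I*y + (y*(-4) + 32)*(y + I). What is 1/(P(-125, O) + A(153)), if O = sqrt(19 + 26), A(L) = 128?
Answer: -4052/8964499 - 1221*sqrt(5)/8964499 ≈ -0.00075657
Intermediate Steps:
O = 3*sqrt(5) (O = sqrt(45) = 3*sqrt(5) ≈ 6.7082)
P(I, y) = I*y + (32 - 4*y)*(I + y) (P(I, y) = I*y + (-4*y + 32)*(I + y) = I*y + (32 - 4*y)*(I + y))
1/(P(-125, O) + A(153)) = 1/((-4*(3*sqrt(5))**2 + 32*(-125) + 32*(3*sqrt(5)) - 3*(-125)*3*sqrt(5)) + 128) = 1/((-4*45 - 4000 + 96*sqrt(5) + 1125*sqrt(5)) + 128) = 1/((-180 - 4000 + 96*sqrt(5) + 1125*sqrt(5)) + 128) = 1/((-4180 + 1221*sqrt(5)) + 128) = 1/(-4052 + 1221*sqrt(5))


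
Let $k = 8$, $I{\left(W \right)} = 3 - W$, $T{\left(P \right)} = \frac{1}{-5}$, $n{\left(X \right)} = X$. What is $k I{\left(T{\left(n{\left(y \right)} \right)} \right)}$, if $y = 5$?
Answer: $\frac{128}{5} \approx 25.6$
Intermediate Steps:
$T{\left(P \right)} = - \frac{1}{5}$
$k I{\left(T{\left(n{\left(y \right)} \right)} \right)} = 8 \left(3 - - \frac{1}{5}\right) = 8 \left(3 + \frac{1}{5}\right) = 8 \cdot \frac{16}{5} = \frac{128}{5}$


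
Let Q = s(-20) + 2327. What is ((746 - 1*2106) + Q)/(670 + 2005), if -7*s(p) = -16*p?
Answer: 6449/18725 ≈ 0.34441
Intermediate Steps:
s(p) = 16*p/7 (s(p) = -(-16)*p/7 = 16*p/7)
Q = 15969/7 (Q = (16/7)*(-20) + 2327 = -320/7 + 2327 = 15969/7 ≈ 2281.3)
((746 - 1*2106) + Q)/(670 + 2005) = ((746 - 1*2106) + 15969/7)/(670 + 2005) = ((746 - 2106) + 15969/7)/2675 = (-1360 + 15969/7)*(1/2675) = (6449/7)*(1/2675) = 6449/18725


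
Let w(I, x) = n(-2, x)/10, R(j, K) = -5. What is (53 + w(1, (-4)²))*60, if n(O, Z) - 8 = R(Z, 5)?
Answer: 3198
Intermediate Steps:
n(O, Z) = 3 (n(O, Z) = 8 - 5 = 3)
w(I, x) = 3/10
(53 + w(1, (-4)²))*60 = (53 + 3/10)*60 = (533/10)*60 = 3198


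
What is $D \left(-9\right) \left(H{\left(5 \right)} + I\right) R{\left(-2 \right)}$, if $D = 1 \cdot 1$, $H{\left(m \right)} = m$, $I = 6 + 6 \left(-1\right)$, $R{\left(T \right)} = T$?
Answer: $90$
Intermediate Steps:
$I = 0$ ($I = 6 - 6 = 0$)
$D = 1$
$D \left(-9\right) \left(H{\left(5 \right)} + I\right) R{\left(-2 \right)} = 1 \left(-9\right) \left(5 + 0\right) \left(-2\right) = - 9 \cdot 5 \left(-2\right) = \left(-9\right) \left(-10\right) = 90$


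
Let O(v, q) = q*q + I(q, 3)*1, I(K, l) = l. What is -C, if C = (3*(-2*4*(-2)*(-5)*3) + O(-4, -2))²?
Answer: -508369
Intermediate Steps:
O(v, q) = 3 + q² (O(v, q) = q*q + 3*1 = q² + 3 = 3 + q²)
C = 508369 (C = (3*(-2*4*(-2)*(-5)*3) + (3 + (-2)²))² = (3*(-(-16)*(-5)*3) + (3 + 4))² = (3*(-2*40*3) + 7)² = (3*(-80*3) + 7)² = (3*(-240) + 7)² = (-720 + 7)² = (-713)² = 508369)
-C = -1*508369 = -508369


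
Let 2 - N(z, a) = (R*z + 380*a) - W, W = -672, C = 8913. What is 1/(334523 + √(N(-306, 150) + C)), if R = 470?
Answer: 334523/111905542466 - √95063/111905542466 ≈ 2.9866e-6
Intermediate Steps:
N(z, a) = -670 - 470*z - 380*a (N(z, a) = 2 - ((470*z + 380*a) - 1*(-672)) = 2 - ((380*a + 470*z) + 672) = 2 - (672 + 380*a + 470*z) = 2 + (-672 - 470*z - 380*a) = -670 - 470*z - 380*a)
1/(334523 + √(N(-306, 150) + C)) = 1/(334523 + √((-670 - 470*(-306) - 380*150) + 8913)) = 1/(334523 + √((-670 + 143820 - 57000) + 8913)) = 1/(334523 + √(86150 + 8913)) = 1/(334523 + √95063)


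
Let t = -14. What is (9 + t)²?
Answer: 25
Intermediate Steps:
(9 + t)² = (9 - 14)² = (-5)² = 25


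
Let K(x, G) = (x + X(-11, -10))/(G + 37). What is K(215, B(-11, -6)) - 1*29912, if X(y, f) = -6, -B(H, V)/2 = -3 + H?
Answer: -1944071/65 ≈ -29909.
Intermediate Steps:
B(H, V) = 6 - 2*H (B(H, V) = -2*(-3 + H) = 6 - 2*H)
K(x, G) = (-6 + x)/(37 + G) (K(x, G) = (x - 6)/(G + 37) = (-6 + x)/(37 + G))
K(215, B(-11, -6)) - 1*29912 = (-6 + 215)/(37 + (6 - 2*(-11))) - 1*29912 = 209/(37 + (6 + 22)) - 29912 = 209/(37 + 28) - 29912 = 209/65 - 29912 = -1944071/65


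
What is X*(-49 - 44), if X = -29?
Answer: 2697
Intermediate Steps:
X*(-49 - 44) = -29*(-49 - 44) = -29*(-93) = 2697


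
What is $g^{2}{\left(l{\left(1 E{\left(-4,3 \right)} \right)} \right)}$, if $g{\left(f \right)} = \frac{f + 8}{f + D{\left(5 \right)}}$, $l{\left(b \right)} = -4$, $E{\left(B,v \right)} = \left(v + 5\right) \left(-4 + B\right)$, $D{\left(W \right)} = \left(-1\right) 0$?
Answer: $1$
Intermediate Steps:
$D{\left(W \right)} = 0$
$E{\left(B,v \right)} = \left(-4 + B\right) \left(5 + v\right)$ ($E{\left(B,v \right)} = \left(5 + v\right) \left(-4 + B\right) = \left(-4 + B\right) \left(5 + v\right)$)
$g{\left(f \right)} = \frac{8 + f}{f}$ ($g{\left(f \right)} = \frac{f + 8}{f + 0} = \frac{8 + f}{f}$)
$g^{2}{\left(l{\left(1 E{\left(-4,3 \right)} \right)} \right)} = \left(\frac{8 - 4}{-4}\right)^{2} = \left(\left(- \frac{1}{4}\right) 4\right)^{2} = \left(-1\right)^{2} = 1$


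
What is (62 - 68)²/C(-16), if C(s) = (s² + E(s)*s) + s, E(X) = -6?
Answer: 3/28 ≈ 0.10714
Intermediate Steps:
C(s) = s² - 5*s (C(s) = (s² - 6*s) + s = s² - 5*s)
(62 - 68)²/C(-16) = (62 - 68)²/((-16*(-5 - 16))) = (-6)²/((-16*(-21))) = 36/336 = 36*(1/336) = 3/28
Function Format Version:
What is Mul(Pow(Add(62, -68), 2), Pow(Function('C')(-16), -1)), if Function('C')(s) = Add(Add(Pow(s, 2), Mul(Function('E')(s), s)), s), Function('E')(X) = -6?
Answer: Rational(3, 28) ≈ 0.10714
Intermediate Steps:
Function('C')(s) = Add(Pow(s, 2), Mul(-5, s)) (Function('C')(s) = Add(Add(Pow(s, 2), Mul(-6, s)), s) = Add(Pow(s, 2), Mul(-5, s)))
Mul(Pow(Add(62, -68), 2), Pow(Function('C')(-16), -1)) = Mul(Pow(Add(62, -68), 2), Pow(Mul(-16, Add(-5, -16)), -1)) = Mul(Pow(-6, 2), Pow(Mul(-16, -21), -1)) = Mul(36, Pow(336, -1)) = Mul(36, Rational(1, 336)) = Rational(3, 28)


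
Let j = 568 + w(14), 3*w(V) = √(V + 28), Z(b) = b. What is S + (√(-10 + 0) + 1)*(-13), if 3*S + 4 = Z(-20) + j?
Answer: 505/3 + √42/9 - 13*I*√10 ≈ 169.05 - 41.11*I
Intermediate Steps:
w(V) = √(28 + V)/3 (w(V) = √(V + 28)/3 = √(28 + V)/3)
j = 568 + √42/3 (j = 568 + √(28 + 14)/3 = 568 + √42/3 ≈ 570.16)
S = 544/3 + √42/9 (S = -4/3 + (-20 + (568 + √42/3))/3 = -4/3 + (548 + √42/3)/3 = -4/3 + (548/3 + √42/9) = 544/3 + √42/9 ≈ 182.05)
S + (√(-10 + 0) + 1)*(-13) = (544/3 + √42/9) + (√(-10 + 0) + 1)*(-13) = (544/3 + √42/9) + (√(-10) + 1)*(-13) = (544/3 + √42/9) + (I*√10 + 1)*(-13) = (544/3 + √42/9) + (1 + I*√10)*(-13) = (544/3 + √42/9) + (-13 - 13*I*√10) = 505/3 + √42/9 - 13*I*√10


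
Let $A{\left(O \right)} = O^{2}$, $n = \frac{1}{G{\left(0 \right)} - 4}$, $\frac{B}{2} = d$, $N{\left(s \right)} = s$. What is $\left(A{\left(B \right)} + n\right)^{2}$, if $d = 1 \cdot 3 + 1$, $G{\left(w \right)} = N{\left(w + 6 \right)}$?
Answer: $\frac{16641}{4} \approx 4160.3$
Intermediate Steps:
$G{\left(w \right)} = 6 + w$ ($G{\left(w \right)} = w + 6 = 6 + w$)
$d = 4$ ($d = 3 + 1 = 4$)
$B = 8$ ($B = 2 \cdot 4 = 8$)
$n = \frac{1}{2}$ ($n = \frac{1}{\left(6 + 0\right) - 4} = \frac{1}{6 - 4} = \frac{1}{2} \approx 0.5$)
$\left(A{\left(B \right)} + n\right)^{2} = \left(8^{2} + \frac{1}{2}\right)^{2} = \left(64 + \frac{1}{2}\right)^{2} = \left(\frac{129}{2}\right)^{2} = \frac{16641}{4}$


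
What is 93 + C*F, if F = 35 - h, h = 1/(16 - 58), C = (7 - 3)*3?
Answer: 3593/7 ≈ 513.29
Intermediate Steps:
C = 12 (C = 4*3 = 12)
h = -1/42 (h = 1/(-42) = -1/42 ≈ -0.023810)
F = 1471/42 (F = 35 - 1*(-1/42) = 35 + 1/42 = 1471/42 ≈ 35.024)
93 + C*F = 93 + 12*(1471/42) = 93 + 2942/7 = 3593/7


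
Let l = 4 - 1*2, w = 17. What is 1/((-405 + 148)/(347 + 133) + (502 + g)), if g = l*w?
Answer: 480/257023 ≈ 0.0018675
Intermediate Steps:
l = 2 (l = 4 - 2 = 2)
g = 34 (g = 2*17 = 34)
1/((-405 + 148)/(347 + 133) + (502 + g)) = 1/((-405 + 148)/(347 + 133) + (502 + 34)) = 1/(-257/480 + 536) = 1/(257023/480) = 480/257023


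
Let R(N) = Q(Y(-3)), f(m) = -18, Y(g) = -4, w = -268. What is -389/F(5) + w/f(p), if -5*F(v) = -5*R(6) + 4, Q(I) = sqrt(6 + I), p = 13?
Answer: -32732/153 - 9725*sqrt(2)/34 ≈ -618.44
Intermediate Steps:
R(N) = sqrt(2) (R(N) = sqrt(6 - 4) = sqrt(2))
F(v) = -4/5 + sqrt(2) (F(v) = -(-5*sqrt(2) + 4)/5 = -(4 - 5*sqrt(2))/5 = -4/5 + sqrt(2))
-389/F(5) + w/f(p) = -389/(-4/5 + sqrt(2)) - 268/(-18) = -389/(-4/5 + sqrt(2)) - 268*(-1/18) = -389/(-4/5 + sqrt(2)) + 134/9 = 134/9 - 389/(-4/5 + sqrt(2))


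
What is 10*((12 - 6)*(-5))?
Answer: -300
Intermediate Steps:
10*((12 - 6)*(-5)) = 10*(6*(-5)) = 10*(-30) = -300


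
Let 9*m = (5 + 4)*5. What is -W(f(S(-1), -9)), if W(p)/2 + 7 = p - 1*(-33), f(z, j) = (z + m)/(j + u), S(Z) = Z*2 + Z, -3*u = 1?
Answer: -361/7 ≈ -51.571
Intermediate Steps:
u = -1/3 (u = -1/3*1 = -1/3 ≈ -0.33333)
m = 5 (m = ((5 + 4)*5)/9 = (9*5)/9 = (1/9)*45 = 5)
S(Z) = 3*Z (S(Z) = 2*Z + Z = 3*Z)
f(z, j) = (5 + z)/(-1/3 + j) (f(z, j) = (z + 5)/(j - 1/3) = (5 + z)/(-1/3 + j))
W(p) = 52 + 2*p (W(p) = -14 + 2*(p - 1*(-33)) = -14 + 2*(p + 33) = -14 + 2*(33 + p) = -14 + (66 + 2*p) = 52 + 2*p)
-W(f(S(-1), -9)) = -(52 + 2*(3*(5 + 3*(-1))/(-1 + 3*(-9)))) = -(52 + 2*(3*(5 - 3)/(-1 - 27))) = -(52 + 2*(3*2/(-28))) = -(52 + 2*(3*(-1/28)*2)) = -(52 + 2*(-3/14)) = -(52 - 3/7) = -1*361/7 = -361/7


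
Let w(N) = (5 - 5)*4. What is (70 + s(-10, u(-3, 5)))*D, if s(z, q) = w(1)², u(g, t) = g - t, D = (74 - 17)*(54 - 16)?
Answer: 151620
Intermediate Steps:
D = 2166 (D = 57*38 = 2166)
w(N) = 0 (w(N) = 0*4 = 0)
s(z, q) = 0 (s(z, q) = 0² = 0)
(70 + s(-10, u(-3, 5)))*D = (70 + 0)*2166 = 70*2166 = 151620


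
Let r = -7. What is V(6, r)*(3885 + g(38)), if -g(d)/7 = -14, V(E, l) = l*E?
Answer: -167286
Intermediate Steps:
V(E, l) = E*l
g(d) = 98 (g(d) = -7*(-14) = 98)
V(6, r)*(3885 + g(38)) = (6*(-7))*(3885 + 98) = -42*3983 = -167286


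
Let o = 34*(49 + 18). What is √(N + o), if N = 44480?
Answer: √46758 ≈ 216.24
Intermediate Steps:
o = 2278 (o = 34*67 = 2278)
√(N + o) = √(44480 + 2278) = √46758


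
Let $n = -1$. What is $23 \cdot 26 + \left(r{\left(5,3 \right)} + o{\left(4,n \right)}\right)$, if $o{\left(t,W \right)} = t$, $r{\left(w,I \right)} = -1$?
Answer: $601$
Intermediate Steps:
$23 \cdot 26 + \left(r{\left(5,3 \right)} + o{\left(4,n \right)}\right) = 23 \cdot 26 + \left(-1 + 4\right) = 598 + 3 = 601$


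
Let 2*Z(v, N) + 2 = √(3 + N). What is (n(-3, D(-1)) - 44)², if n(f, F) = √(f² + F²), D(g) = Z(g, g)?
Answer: (88 - √(36 + (2 - √2)²))²/4 ≈ 1679.8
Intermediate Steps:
Z(v, N) = -1 + √(3 + N)/2
D(g) = -1 + √(3 + g)/2
n(f, F) = √(F² + f²)
(n(-3, D(-1)) - 44)² = (√((-1 + √(3 - 1)/2)² + (-3)²) - 44)² = (√((-1 + √2/2)² + 9) - 44)² = (√(9 + (-1 + √2/2)²) - 44)² = (-44 + √(9 + (-1 + √2/2)²))²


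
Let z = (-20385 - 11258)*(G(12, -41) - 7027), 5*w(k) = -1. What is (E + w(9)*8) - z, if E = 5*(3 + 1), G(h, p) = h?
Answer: -1109878133/5 ≈ -2.2198e+8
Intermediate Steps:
w(k) = -⅕ (w(k) = (⅕)*(-1) = -⅕)
E = 20 (E = 5*4 = 20)
z = 221975645 (z = (-20385 - 11258)*(12 - 7027) = -31643*(-7015) = 221975645)
(E + w(9)*8) - z = (20 - ⅕*8) - 1*221975645 = (20 - 8/5) - 221975645 = 92/5 - 221975645 = -1109878133/5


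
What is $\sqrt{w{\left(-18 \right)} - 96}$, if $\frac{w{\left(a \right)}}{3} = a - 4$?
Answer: $9 i \sqrt{2} \approx 12.728 i$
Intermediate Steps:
$w{\left(a \right)} = -12 + 3 a$ ($w{\left(a \right)} = 3 \left(a - 4\right) = 3 \left(-4 + a\right) = -12 + 3 a$)
$\sqrt{w{\left(-18 \right)} - 96} = \sqrt{\left(-12 + 3 \left(-18\right)\right) - 96} = \sqrt{\left(-12 - 54\right) - 96} = \sqrt{-66 - 96} = \sqrt{-162} = 9 i \sqrt{2}$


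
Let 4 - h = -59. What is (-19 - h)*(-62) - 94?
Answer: 4990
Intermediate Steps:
h = 63 (h = 4 - 1*(-59) = 4 + 59 = 63)
(-19 - h)*(-62) - 94 = (-19 - 1*63)*(-62) - 94 = (-19 - 63)*(-62) - 94 = -82*(-62) - 94 = 5084 - 94 = 4990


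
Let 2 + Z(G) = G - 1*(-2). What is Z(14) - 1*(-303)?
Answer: 317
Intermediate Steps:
Z(G) = G (Z(G) = -2 + (G - 1*(-2)) = -2 + (G + 2) = -2 + (2 + G) = G)
Z(14) - 1*(-303) = 14 - 1*(-303) = 14 + 303 = 317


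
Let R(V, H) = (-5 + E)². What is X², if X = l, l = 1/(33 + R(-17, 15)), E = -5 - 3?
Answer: 1/40804 ≈ 2.4507e-5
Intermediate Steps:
E = -8
R(V, H) = 169 (R(V, H) = (-5 - 8)² = (-13)² = 169)
l = 1/202 (l = 1/(33 + 169) = 1/202 ≈ 0.0049505)
X = 1/202 ≈ 0.0049505
X² = (1/202)² = 1/40804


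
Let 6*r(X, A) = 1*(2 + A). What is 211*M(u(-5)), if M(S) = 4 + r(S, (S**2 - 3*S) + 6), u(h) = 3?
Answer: 3376/3 ≈ 1125.3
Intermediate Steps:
r(X, A) = 1/3 + A/6 (r(X, A) = (1*(2 + A))/6 = (2 + A)/6 = 1/3 + A/6)
M(S) = 16/3 - S/2 + S**2/6 (M(S) = 4 + (1/3 + ((S**2 - 3*S) + 6)/6) = 4 + (1/3 + (6 + S**2 - 3*S)/6) = 4 + (1/3 + (1 - S/2 + S**2/6)) = 4 + (4/3 - S/2 + S**2/6) = 16/3 - S/2 + S**2/6)
211*M(u(-5)) = 211*(16/3 - 1/2*3 + (1/6)*3**2) = 211*(16/3 - 3/2 + (1/6)*9) = 211*(16/3 - 3/2 + 3/2) = 211*(16/3) = 3376/3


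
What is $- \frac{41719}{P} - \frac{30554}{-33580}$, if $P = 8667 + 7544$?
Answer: $- \frac{452806563}{272182690} \approx -1.6636$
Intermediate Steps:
$P = 16211$
$- \frac{41719}{P} - \frac{30554}{-33580} = - \frac{41719}{16211} - \frac{30554}{-33580} = \left(-41719\right) \frac{1}{16211} - - \frac{15277}{16790} = - \frac{41719}{16211} + \frac{15277}{16790} = - \frac{452806563}{272182690}$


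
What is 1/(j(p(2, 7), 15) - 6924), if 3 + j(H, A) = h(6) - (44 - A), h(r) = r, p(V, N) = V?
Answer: -1/6950 ≈ -0.00014388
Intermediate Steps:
j(H, A) = -41 + A (j(H, A) = -3 + (6 - (44 - A)) = -3 + (6 + (-44 + A)) = -3 + (-38 + A) = -41 + A)
1/(j(p(2, 7), 15) - 6924) = 1/((-41 + 15) - 6924) = 1/(-26 - 6924) = 1/(-6950) = -1/6950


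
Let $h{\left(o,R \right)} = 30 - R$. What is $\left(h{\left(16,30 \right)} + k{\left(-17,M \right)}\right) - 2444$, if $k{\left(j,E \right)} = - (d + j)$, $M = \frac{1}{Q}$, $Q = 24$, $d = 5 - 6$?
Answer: $-2426$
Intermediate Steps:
$d = -1$ ($d = 5 - 6 = -1$)
$M = \frac{1}{24} \approx 0.041667$
$k{\left(j,E \right)} = 1 - j$ ($k{\left(j,E \right)} = - (-1 + j) = 1 - j$)
$\left(h{\left(16,30 \right)} + k{\left(-17,M \right)}\right) - 2444 = \left(\left(30 - 30\right) + \left(1 - -17\right)\right) - 2444 = \left(\left(30 - 30\right) + \left(1 + 17\right)\right) - 2444 = \left(0 + 18\right) - 2444 = 18 - 2444 = -2426$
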